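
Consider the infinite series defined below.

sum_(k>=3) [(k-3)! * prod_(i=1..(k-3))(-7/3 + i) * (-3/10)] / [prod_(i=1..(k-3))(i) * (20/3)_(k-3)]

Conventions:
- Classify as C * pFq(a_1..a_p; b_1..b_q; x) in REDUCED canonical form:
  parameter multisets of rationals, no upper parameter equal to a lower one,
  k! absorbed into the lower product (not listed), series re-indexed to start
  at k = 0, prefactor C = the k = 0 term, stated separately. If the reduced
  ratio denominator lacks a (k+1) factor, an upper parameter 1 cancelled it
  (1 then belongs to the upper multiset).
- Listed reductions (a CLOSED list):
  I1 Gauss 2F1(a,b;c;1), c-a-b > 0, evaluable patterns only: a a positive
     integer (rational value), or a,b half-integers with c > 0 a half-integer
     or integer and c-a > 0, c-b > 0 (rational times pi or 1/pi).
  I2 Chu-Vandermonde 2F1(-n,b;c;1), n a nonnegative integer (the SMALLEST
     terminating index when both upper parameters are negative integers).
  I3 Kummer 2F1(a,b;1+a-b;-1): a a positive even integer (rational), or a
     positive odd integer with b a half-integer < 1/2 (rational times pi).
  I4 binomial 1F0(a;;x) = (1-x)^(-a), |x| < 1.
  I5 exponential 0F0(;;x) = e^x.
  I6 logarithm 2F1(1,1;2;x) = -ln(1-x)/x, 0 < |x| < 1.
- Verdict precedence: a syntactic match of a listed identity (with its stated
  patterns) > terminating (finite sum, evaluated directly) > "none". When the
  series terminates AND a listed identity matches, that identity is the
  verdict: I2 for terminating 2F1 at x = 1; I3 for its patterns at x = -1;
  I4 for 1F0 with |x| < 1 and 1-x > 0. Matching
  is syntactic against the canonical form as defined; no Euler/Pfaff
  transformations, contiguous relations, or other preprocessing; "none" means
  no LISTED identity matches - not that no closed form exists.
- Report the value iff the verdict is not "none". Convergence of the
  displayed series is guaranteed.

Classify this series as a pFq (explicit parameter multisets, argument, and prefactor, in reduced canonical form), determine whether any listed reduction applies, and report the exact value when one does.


This is -3/10 * 2F1(-4/3, 1; 20/3; 1) in reduced canonical form. Verdict (x = 1): the Gauss summation I1 applies (x = 1: the Gamma ratio telescopes since c-a-b = 7 > 0 and a = 1 in Z>0). Value: -17/70.

Structural cue: with t_0 = -3/10, the running product (C = -3/10) telescopes to a rising factorial.
Step ratio: r(k) = 1 * (k-4/3) (k+1) / [(k+20/3) (k+1)] - rational in k. x = 1; t_0 = -3/10; negate the roots.


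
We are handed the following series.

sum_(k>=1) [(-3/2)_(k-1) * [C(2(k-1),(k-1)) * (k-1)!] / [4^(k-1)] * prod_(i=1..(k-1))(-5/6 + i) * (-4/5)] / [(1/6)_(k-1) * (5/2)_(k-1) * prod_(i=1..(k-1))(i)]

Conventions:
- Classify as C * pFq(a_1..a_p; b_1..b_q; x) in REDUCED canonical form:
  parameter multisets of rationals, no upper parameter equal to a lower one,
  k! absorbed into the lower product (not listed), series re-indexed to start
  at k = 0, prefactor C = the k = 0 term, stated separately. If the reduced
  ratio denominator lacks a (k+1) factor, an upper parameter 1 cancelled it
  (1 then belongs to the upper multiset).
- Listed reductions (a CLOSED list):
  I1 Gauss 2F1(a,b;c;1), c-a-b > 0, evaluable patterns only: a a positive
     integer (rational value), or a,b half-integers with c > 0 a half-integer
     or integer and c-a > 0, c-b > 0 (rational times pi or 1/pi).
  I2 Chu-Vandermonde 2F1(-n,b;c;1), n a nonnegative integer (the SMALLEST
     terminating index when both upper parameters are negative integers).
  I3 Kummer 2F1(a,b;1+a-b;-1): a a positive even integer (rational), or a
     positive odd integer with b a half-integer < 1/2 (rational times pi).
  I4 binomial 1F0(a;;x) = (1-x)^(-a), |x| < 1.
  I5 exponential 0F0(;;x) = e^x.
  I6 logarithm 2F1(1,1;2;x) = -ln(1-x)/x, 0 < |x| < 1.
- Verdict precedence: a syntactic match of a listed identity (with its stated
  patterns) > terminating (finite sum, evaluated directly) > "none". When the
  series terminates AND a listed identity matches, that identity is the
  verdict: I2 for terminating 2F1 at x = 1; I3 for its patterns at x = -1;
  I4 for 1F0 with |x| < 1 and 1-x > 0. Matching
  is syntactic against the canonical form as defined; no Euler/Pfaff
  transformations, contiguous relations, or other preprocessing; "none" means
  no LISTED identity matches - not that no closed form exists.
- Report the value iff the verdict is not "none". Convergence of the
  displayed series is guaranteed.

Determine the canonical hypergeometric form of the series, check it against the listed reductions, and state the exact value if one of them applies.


Key observation: from the first term -4/5: the product of the first k integers (C = -4/5) is k!.
Ratio: r(k) = 1 * (k-3/2) (k+1/2) / [(k+5/2) (k+1)] - rational; roots negated = parameters, x = 1, C = -4/5.

The series (x = 1) is 2F1: upper {-3/2, 1/2}, lower {5/2}, prefactor -4/5. Verdict: this is Gauss (I1, half-integer pattern) (x = 1; upper {-3/2, 1/2} half-integers, c = 5/2 in the evaluable pattern). Its exact value is (-3/16) * pi.


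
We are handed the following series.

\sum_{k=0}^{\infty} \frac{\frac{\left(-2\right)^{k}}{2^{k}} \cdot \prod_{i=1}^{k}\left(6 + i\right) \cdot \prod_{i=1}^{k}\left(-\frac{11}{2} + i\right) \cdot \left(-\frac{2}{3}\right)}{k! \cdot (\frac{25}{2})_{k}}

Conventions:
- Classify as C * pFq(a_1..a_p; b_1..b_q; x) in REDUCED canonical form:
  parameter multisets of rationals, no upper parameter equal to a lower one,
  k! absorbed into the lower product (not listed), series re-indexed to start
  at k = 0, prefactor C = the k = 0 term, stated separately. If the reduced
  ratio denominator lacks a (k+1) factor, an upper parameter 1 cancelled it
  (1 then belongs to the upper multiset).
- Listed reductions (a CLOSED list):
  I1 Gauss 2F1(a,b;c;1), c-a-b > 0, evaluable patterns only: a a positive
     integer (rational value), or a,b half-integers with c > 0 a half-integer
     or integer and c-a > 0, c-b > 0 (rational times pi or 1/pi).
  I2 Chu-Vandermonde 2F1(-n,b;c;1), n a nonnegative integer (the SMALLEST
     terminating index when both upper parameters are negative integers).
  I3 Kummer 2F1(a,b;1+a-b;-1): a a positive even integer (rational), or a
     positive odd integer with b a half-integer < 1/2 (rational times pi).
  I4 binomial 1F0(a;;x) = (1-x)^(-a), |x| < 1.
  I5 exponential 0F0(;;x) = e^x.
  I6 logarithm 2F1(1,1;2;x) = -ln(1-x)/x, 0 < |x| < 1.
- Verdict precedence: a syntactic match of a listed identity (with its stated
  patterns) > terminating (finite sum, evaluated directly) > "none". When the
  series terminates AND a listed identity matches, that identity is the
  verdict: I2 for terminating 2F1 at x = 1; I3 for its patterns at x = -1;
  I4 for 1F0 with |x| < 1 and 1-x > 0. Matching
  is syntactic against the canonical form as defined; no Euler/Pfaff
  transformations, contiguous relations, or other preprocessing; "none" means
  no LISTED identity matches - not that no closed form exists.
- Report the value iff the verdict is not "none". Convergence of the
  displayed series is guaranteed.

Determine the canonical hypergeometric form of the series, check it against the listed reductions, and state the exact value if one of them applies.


At argument -1: a 2F1 with upper {-\frac{9}{2}, 7}, lower {\frac{25}{2}}, scaled by C = -\frac{2}{3}. Verdict at x = -1: Kummer's theorem (I3) matches (x = -1; c = \frac{25}{2} equals 1+a-b for upper {-\frac{9}{2}, 7}: listed pattern). Its exact value is \left(-\frac{111546435}{67108864}\right) \cdot \pi.

Key observation: t_0 = -\frac{2}{3} here, and the running product (C = -2/3) telescopes to a rising factorial.
Step ratio: r(k) = -1 * (k-\frac{9}{2}) (k+7) / [(k+\frac{25}{2}) (k+1)] ; factor over Q: parameters, x = -1, and C = -\frac{2}{3}.


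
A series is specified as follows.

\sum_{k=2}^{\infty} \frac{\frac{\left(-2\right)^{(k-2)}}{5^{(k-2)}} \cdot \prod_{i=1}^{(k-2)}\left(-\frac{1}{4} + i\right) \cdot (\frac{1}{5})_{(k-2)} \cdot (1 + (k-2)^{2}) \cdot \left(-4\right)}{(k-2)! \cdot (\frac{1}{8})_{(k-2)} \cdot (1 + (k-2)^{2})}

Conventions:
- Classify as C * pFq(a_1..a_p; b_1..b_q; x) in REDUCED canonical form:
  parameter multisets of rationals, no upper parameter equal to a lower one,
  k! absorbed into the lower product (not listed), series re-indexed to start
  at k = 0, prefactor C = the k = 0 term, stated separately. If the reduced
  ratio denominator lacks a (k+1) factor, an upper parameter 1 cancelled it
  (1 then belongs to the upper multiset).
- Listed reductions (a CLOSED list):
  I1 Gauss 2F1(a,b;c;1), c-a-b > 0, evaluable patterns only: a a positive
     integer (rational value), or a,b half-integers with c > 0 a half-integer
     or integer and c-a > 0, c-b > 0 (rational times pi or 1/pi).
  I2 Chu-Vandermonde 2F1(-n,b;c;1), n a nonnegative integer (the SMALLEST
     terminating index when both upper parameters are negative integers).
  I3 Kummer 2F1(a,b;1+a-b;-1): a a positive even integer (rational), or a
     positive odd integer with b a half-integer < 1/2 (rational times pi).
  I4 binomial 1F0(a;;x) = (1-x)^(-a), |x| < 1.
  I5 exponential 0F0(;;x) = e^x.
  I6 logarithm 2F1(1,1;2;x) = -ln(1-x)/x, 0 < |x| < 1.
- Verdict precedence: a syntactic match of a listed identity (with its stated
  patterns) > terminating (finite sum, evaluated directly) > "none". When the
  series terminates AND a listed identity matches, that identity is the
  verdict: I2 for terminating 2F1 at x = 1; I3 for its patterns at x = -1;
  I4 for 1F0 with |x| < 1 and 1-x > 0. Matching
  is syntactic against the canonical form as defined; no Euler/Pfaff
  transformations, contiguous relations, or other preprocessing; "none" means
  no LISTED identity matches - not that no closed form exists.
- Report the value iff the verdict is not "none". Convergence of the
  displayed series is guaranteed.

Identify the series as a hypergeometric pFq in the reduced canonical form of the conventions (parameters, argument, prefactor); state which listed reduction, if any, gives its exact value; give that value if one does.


This is -4 * 2F1(\frac{1}{5}, \frac{3}{4}; \frac{1}{8}; -\frac{2}{5}) in reduced canonical form. Verdict: none - at argument -\frac{2}{5} the multisets {\frac{1}{5}, \frac{3}{4}} ; {\frac{1}{8}} match no listed identity.

Key step: t_0 being -4, the running product (C = -4) telescopes to a rising factorial.
Ratio: r(k) = -\frac{2}{5} * (k+\frac{1}{5}) (k+\frac{3}{4}) / [(k+\frac{1}{8}) (k+1)] - rational in k, leading ratio -\frac{2}{5}; with t_0 = -4, classification follows.


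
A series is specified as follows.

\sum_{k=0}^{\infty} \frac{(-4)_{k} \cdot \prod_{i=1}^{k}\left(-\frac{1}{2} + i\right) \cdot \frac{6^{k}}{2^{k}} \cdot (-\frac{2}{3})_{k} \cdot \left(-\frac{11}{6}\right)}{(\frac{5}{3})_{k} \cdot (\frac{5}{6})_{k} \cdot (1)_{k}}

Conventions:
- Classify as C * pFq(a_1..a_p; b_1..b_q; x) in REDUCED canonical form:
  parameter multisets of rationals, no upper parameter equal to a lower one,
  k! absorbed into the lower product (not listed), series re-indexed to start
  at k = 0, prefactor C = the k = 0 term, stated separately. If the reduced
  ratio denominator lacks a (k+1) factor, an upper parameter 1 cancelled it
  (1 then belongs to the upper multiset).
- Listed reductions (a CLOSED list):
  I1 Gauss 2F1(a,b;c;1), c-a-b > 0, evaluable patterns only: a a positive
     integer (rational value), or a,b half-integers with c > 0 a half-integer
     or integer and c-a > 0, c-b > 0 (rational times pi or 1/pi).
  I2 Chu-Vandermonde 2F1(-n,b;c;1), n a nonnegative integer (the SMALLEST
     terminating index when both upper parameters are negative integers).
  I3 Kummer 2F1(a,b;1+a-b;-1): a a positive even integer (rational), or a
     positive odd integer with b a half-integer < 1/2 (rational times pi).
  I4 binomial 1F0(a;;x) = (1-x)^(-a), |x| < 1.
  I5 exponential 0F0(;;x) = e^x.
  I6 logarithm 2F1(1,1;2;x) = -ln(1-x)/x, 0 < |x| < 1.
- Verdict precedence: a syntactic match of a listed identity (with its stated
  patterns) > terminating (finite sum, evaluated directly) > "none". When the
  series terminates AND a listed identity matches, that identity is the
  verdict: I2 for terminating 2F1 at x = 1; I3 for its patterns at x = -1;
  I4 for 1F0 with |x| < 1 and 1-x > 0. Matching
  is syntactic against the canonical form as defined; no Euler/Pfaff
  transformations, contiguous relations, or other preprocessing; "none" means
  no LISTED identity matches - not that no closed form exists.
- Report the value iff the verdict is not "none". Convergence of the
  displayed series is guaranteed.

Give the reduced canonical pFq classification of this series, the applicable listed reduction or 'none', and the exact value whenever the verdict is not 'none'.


The tell: t_0 being -\frac{11}{6}, (1)_k (C = -11/6) is k! itself.
Term ratio: r(k) = 3 * (k-4) (k-\frac{2}{3}) (k+\frac{1}{2}) / [(k+\frac{5}{6}) (k+\frac{5}{3}) (k+1)] ; factor over Q: parameters, x = 3, and C = -\frac{11}{6}.

Reduced: x = 3, 3F2, upper = {-4, -\frac{2}{3}, \frac{1}{2}}, lower = {\frac{5}{6}, \frac{5}{3}}, C = -\frac{11}{6}. Verdict: terminating - no listed pattern fits, but -4 in the upper list cuts the series at k = 4; direct evaluation. Exact value: -\frac{33482}{5865}.


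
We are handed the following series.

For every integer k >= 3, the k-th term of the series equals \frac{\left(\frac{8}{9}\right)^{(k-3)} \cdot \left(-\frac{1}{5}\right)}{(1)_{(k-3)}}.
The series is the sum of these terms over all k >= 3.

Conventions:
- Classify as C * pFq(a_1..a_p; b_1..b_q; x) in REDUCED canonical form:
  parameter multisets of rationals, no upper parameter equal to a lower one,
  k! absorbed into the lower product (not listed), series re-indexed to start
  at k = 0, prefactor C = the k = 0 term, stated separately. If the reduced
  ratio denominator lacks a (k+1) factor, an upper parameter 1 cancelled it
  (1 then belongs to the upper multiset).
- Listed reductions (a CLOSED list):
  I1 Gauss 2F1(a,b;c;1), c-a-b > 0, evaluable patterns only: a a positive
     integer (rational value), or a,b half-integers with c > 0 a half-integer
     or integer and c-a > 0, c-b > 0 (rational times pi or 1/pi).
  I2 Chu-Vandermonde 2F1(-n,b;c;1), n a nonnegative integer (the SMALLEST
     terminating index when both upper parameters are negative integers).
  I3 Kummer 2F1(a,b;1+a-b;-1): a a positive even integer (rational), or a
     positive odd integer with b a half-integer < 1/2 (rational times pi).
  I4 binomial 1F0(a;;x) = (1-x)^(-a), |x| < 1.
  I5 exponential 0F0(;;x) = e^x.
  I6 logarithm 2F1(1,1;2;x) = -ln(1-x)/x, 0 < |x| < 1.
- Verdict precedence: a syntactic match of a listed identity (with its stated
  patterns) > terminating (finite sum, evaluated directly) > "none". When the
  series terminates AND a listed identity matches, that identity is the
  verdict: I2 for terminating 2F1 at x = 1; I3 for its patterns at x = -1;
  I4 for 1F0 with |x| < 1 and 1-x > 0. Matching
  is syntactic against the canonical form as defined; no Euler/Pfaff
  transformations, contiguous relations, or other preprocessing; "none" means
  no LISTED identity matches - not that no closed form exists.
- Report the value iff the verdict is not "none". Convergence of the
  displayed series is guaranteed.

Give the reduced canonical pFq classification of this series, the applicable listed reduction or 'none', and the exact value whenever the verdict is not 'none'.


At argument \frac{8}{9}: a 0F0 with upper {-}, lower {-}, scaled by C = -\frac{1}{5}. Verdict: the exponential series (I5) matches (the 0F0 exponential series at x = \frac{8}{9}). Exact value: \left(-\frac{1}{5}\right) \cdot e^{\frac{8}{9}}.

The tell: with t_0 = -\frac{1}{5}, (1)_k (prefactor -1/5) is k! itself.
Term ratio: r(k) = \frac{8}{9} * 1 / [(k+1)] - rational; roots negated = parameters, x = \frac{8}{9}, C = -\frac{1}{5}.


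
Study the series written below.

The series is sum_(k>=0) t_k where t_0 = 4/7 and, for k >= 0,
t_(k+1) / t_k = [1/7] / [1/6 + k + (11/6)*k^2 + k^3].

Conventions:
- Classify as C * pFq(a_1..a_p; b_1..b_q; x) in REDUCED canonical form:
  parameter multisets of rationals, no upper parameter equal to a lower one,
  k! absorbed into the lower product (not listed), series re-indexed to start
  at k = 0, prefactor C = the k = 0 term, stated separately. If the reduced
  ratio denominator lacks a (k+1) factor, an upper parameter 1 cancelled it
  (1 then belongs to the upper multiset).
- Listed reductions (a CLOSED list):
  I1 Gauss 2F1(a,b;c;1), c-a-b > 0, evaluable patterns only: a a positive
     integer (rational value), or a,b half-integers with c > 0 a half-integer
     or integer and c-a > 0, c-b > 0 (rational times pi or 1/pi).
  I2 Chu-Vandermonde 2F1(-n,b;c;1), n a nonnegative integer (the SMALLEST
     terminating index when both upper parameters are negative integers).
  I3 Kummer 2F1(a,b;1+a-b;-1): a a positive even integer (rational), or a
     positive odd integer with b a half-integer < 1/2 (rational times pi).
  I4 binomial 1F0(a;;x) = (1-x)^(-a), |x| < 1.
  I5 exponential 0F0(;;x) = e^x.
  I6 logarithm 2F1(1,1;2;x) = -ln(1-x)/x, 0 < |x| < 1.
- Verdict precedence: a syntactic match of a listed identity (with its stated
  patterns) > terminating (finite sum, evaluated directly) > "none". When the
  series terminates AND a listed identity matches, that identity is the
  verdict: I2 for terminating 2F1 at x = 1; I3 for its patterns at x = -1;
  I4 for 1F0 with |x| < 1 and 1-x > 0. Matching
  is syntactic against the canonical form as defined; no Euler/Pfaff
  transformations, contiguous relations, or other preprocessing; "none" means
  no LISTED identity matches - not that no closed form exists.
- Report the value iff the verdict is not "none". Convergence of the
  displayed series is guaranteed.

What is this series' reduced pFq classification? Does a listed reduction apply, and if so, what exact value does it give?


Reduced: x = 1/7, 0F2, upper = {-}, lower = {1/3, 1/2}, C = 4/7. Verdict: none. No listed pattern accepts 0F2(-; 1/3, 1/2; 1/7).

Key step: with t_0 = 4/7, roots of the ratio polynomials (C = 4/7) are the negated parameters.
Term ratio: r(k) = (1/7) * 1 / [(k+1/3) (k+1/2) (k+1)] - rational in k, leading ratio (1/7); with t_0 = 4/7, classification follows.


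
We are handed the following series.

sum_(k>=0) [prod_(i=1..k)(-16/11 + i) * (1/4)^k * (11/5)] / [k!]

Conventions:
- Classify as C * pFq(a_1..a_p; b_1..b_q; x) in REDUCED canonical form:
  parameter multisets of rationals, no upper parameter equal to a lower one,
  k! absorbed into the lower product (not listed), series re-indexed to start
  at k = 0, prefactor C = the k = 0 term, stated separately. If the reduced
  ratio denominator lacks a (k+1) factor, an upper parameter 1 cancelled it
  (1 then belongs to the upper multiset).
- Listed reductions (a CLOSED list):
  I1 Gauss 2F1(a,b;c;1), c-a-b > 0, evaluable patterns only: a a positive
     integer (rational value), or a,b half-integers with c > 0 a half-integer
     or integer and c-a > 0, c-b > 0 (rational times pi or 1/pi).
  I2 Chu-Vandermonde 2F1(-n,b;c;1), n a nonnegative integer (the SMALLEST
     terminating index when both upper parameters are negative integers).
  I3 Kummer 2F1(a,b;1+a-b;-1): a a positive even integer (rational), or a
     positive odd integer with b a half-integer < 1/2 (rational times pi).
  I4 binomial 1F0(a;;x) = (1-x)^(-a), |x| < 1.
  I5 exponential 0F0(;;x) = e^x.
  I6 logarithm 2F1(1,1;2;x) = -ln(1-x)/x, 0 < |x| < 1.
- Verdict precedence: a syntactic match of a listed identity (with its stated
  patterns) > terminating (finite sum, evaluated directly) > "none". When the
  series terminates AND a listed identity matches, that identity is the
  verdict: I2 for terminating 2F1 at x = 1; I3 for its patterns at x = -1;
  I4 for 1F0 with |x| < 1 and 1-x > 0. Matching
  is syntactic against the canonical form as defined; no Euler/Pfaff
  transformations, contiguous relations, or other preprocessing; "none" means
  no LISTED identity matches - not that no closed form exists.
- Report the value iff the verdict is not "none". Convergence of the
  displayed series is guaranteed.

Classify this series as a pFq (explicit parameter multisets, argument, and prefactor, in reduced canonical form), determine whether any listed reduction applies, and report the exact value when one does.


First insight: from the first term 11/5: the running product (C = 11/5, x = 1/4) telescopes to a rising factorial.
Adjacent-term ratio: r(k) = (1/4) * (k-5/11) / [(k+1)] ; factor over Q: parameters, x = (1/4), and C = 11/5.

Classification (C = 11/5): 1F0 with upper {-5/11}, lower {-}, argument x = 1/4. Verdict (x = 1/4): the binomial series (I4) applies (the 1F0 binomial series: exponent 5/11, x = 1/4). Value: (11/5) * (3/4)^(5/11).


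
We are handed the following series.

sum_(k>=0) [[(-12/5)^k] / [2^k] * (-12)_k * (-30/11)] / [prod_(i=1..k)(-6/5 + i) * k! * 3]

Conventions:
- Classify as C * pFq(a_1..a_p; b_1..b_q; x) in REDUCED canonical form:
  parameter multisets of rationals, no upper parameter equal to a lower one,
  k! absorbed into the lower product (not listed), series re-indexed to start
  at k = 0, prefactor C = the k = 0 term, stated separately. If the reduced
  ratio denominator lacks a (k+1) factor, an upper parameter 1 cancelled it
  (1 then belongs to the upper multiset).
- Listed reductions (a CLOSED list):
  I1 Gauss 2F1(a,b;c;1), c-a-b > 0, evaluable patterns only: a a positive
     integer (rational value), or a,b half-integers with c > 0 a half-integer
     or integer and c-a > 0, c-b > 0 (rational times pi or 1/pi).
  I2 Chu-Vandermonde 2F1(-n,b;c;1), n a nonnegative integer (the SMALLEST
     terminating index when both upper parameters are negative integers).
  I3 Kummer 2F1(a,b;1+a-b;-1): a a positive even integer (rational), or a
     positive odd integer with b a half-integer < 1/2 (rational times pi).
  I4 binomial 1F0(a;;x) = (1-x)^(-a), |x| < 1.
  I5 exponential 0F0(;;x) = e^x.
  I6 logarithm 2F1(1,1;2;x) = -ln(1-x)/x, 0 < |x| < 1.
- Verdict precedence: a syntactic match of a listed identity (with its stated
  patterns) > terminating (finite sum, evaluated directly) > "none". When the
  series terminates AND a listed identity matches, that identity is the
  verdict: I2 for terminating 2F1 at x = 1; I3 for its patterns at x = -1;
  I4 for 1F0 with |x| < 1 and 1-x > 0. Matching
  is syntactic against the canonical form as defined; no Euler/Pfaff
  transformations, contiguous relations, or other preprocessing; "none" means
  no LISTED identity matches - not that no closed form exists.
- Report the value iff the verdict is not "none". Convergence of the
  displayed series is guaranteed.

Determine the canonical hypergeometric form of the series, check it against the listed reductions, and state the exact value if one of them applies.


With C = -10/11: the canonical form is 1F1(-12; -1/5; -6/5). Verdict: terminating - upper -12 stops the sum at k = 12; the 13 terms are added exactly. Hence: 18955471093750/5053861813.

Structural cue: t_0 being -10/11, the lower running product (C = -10/11) is a rising factorial.
Consecutive-term ratio: r(k) = (-6/5) * (k-12) / [(k-1/5) (k+1)] - poly over poly, x = (-6/5) from leading terms; C = -10/11 at k = 0.


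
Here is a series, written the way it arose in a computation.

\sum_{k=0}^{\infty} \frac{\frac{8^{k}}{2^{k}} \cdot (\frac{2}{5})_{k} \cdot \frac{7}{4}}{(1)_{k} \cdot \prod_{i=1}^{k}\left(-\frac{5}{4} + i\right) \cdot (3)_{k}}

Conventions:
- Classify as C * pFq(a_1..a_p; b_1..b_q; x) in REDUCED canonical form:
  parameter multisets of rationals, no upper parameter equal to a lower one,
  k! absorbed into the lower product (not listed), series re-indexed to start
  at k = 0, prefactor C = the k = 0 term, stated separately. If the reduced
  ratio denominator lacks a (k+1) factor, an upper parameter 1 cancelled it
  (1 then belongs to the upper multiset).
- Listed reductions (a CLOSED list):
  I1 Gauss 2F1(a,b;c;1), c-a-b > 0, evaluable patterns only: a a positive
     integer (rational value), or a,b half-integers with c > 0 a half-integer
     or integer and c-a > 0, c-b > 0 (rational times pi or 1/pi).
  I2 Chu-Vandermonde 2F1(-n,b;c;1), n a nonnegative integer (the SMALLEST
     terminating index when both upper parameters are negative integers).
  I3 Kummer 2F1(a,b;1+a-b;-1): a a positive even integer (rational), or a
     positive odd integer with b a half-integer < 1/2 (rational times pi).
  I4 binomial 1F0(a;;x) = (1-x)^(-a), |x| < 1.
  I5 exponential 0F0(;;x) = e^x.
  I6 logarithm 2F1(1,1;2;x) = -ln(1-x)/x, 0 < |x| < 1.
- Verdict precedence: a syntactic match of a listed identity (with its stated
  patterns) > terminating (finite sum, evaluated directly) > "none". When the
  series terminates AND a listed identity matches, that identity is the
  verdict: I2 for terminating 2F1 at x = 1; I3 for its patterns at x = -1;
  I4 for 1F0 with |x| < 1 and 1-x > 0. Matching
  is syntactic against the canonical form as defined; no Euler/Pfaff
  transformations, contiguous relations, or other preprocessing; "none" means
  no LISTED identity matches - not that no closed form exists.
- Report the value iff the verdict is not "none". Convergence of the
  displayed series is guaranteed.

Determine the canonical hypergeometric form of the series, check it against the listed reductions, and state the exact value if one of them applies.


With C = \frac{7}{4}: the canonical form is 1F2(\frac{2}{5}; -\frac{1}{4}, 3; 4). Verdict: none. No listed pattern accepts 1F2(\frac{2}{5}; -\frac{1}{4}, 3; 4).

Structural cue: x = 4 and (1)_k (prefactor 7/4) is k! itself.
Consecutive-term ratio: r(k) = 4 * (k+\frac{2}{5}) / [(k-\frac{1}{4}) (k+3) (k+1)] ; factor over Q: parameters, x = 4, and C = \frac{7}{4}.


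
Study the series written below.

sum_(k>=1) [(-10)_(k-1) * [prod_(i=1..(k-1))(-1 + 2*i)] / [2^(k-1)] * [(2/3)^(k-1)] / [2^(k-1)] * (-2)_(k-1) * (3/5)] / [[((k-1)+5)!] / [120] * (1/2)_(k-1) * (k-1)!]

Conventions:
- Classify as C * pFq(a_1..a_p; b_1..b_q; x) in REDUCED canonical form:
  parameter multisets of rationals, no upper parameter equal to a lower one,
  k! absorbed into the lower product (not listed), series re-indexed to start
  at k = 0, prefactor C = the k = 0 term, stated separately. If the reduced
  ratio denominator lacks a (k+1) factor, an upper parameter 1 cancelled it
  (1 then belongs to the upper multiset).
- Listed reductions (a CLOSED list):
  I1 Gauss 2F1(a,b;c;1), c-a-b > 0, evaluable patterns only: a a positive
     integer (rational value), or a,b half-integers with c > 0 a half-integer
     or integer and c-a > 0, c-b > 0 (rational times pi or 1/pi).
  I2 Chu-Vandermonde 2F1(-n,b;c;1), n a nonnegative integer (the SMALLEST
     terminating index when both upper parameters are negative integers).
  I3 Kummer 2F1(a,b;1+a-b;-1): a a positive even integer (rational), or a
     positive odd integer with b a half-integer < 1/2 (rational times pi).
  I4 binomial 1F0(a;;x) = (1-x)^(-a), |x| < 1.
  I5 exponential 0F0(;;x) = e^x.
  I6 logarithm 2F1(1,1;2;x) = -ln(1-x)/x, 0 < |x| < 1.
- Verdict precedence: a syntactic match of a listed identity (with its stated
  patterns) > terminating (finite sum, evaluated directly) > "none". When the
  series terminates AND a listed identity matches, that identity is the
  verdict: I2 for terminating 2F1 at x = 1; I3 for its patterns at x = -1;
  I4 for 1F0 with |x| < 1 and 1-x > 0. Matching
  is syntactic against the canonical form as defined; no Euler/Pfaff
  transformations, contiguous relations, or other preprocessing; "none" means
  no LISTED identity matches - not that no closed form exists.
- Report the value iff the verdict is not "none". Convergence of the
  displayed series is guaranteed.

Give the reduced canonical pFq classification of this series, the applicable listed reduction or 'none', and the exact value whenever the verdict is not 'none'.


Canonical form: C = 3/5 times 2F1 with upper {-10, -2}, lower {6}, x = 1/3. Verdict: terminating. With -2 upstairs the series is a 3-term polynomial sum; evaluated term by term. Hence: 148/105.

Structural cue: with t_0 = 3/5, the denominator's factorial ratio (prefactor 3/5) is a lower Pochhammer.
Adjacent-term ratio: r(k) = (1/3) * (k-10) (k-2) / [(k+6) (k+1)] - rational in k, leading ratio (1/3); with t_0 = 3/5, classification follows.


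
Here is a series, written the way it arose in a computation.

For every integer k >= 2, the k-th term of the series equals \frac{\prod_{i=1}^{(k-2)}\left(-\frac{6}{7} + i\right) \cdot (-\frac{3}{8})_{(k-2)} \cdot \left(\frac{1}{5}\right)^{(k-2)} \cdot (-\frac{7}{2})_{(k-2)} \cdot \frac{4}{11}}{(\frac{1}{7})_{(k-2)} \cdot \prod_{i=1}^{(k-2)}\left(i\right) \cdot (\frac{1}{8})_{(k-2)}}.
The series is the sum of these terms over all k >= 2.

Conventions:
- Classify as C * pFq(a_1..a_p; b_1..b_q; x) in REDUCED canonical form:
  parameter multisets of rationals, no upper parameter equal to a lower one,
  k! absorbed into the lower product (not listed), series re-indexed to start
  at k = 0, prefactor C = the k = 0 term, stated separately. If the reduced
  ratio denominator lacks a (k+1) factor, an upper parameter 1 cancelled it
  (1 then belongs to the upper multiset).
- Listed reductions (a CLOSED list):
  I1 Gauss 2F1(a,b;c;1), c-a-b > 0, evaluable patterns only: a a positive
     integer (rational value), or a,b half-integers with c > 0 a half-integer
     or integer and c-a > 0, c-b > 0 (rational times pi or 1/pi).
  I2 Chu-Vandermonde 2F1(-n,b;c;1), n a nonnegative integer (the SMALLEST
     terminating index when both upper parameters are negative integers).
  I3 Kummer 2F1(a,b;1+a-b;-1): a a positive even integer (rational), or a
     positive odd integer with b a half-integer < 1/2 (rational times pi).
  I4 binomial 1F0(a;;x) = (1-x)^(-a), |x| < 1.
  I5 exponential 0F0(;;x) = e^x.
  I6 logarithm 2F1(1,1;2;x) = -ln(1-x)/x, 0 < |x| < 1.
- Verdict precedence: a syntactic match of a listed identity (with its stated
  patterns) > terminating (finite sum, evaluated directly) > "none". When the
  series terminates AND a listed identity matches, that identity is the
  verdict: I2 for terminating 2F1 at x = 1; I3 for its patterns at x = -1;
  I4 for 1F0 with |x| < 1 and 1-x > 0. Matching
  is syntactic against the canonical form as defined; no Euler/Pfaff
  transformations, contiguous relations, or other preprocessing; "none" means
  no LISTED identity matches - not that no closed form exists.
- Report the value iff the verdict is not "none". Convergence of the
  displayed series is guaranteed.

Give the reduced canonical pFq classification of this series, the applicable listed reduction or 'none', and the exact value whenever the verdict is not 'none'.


The series (x = \frac{1}{5}) is 2F1: upper {-\frac{7}{2}, -\frac{3}{8}}, lower {\frac{1}{8}}, prefactor \frac{4}{11}. Verdict: none. No listed pattern accepts 2F1(-\frac{7}{2}, -\frac{3}{8}; \frac{1}{8}; \frac{1}{5}).

Key observation: from the first term \frac{4}{11}: the product of the first k integers (prefactor 4/11) is k!.
Term ratio: r(k) = \frac{1}{5} * (k-\frac{7}{2}) (k-\frac{3}{8}) / [(k+\frac{1}{8}) (k+1)] - poly over poly, x = \frac{1}{5} from leading terms; C = \frac{4}{11} at k = 0.


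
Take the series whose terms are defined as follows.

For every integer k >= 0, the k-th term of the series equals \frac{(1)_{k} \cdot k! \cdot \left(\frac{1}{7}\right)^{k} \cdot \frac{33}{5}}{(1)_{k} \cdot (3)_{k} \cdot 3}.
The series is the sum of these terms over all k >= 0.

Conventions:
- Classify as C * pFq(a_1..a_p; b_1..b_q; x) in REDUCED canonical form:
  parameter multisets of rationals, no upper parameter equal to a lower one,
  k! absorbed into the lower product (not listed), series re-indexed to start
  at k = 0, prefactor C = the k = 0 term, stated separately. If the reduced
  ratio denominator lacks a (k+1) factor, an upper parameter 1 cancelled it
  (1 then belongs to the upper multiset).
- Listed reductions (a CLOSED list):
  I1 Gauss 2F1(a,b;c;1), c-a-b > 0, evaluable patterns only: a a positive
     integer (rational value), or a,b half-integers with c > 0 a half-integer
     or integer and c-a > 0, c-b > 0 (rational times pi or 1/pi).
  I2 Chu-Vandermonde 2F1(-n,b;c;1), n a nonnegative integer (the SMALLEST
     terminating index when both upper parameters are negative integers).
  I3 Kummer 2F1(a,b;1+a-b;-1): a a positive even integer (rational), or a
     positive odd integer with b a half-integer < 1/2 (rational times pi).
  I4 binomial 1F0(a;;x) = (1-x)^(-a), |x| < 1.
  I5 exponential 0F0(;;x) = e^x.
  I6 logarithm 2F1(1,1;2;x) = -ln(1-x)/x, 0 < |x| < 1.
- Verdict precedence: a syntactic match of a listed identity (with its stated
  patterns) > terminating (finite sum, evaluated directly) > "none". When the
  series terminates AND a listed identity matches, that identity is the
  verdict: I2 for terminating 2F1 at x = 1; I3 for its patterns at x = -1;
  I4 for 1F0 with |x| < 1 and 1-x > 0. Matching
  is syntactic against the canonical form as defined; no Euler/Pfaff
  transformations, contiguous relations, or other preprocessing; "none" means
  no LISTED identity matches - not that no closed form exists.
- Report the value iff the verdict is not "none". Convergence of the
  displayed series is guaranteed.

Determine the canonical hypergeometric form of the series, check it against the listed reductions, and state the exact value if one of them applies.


At argument \frac{1}{7}: a 2F1 with upper {1, 1}, lower {3}, scaled by C = \frac{11}{5}. Verdict: none. A 2F1 with upper {1, 1} fits none of I1-I6 at x = \frac{1}{7}; the sum runs forever.

Key observation: x = \frac{1}{7} and the constant factors (C = 11/5) combine into one prefactor.
Term ratio: r(k) = \frac{1}{7} * (k+1) (k+1) / [(k+3) (k+1)] - rational in k. x = \frac{1}{7}; t_0 = \frac{11}{5}; negate the roots.


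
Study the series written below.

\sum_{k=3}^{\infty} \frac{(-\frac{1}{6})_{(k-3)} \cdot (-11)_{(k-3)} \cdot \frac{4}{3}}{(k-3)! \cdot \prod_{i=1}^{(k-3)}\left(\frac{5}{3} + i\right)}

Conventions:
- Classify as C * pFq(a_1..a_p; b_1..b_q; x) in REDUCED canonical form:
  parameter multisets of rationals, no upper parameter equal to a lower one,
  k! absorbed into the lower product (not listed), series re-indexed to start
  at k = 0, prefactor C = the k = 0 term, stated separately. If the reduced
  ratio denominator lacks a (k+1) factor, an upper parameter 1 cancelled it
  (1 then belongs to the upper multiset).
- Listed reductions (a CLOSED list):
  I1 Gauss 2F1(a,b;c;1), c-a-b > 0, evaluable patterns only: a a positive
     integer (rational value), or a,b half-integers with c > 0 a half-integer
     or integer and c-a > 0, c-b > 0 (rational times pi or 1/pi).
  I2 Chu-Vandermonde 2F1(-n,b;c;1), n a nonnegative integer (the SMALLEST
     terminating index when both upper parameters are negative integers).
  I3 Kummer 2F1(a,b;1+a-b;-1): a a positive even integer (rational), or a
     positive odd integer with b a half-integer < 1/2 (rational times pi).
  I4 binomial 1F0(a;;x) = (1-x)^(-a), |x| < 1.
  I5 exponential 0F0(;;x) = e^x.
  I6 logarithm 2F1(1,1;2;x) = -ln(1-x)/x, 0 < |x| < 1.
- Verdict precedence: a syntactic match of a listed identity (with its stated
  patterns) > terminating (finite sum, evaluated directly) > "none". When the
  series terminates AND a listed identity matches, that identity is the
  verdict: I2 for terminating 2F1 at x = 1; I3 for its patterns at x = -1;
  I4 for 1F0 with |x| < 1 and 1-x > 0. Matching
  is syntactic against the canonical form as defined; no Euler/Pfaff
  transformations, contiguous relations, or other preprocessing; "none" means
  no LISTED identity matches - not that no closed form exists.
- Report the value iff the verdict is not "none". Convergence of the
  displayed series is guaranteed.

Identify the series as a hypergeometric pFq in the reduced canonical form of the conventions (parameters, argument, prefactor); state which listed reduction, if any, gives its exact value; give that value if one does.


Reduced: x = 1, 2F1, upper = {-11, -\frac{1}{6}}, lower = {\frac{8}{3}}, C = \frac{4}{3}. Verdict at x = 1: Chu-Vandermonde (I2) matches (terminating 2F1 at x = 1 with n = 11, b = -1/6, c = \frac{8}{3}). Its exact value is \frac{427826759}{239075328}.

Key step: x = 1 and the lower running product (prefactor 4/3) is a rising factorial.
Term ratio: r(k) = 1 * (k-11) (k-\frac{1}{6}) / [(k+\frac{8}{3}) (k+1)] - rational in k. x = 1; t_0 = \frac{4}{3}; negate the roots.


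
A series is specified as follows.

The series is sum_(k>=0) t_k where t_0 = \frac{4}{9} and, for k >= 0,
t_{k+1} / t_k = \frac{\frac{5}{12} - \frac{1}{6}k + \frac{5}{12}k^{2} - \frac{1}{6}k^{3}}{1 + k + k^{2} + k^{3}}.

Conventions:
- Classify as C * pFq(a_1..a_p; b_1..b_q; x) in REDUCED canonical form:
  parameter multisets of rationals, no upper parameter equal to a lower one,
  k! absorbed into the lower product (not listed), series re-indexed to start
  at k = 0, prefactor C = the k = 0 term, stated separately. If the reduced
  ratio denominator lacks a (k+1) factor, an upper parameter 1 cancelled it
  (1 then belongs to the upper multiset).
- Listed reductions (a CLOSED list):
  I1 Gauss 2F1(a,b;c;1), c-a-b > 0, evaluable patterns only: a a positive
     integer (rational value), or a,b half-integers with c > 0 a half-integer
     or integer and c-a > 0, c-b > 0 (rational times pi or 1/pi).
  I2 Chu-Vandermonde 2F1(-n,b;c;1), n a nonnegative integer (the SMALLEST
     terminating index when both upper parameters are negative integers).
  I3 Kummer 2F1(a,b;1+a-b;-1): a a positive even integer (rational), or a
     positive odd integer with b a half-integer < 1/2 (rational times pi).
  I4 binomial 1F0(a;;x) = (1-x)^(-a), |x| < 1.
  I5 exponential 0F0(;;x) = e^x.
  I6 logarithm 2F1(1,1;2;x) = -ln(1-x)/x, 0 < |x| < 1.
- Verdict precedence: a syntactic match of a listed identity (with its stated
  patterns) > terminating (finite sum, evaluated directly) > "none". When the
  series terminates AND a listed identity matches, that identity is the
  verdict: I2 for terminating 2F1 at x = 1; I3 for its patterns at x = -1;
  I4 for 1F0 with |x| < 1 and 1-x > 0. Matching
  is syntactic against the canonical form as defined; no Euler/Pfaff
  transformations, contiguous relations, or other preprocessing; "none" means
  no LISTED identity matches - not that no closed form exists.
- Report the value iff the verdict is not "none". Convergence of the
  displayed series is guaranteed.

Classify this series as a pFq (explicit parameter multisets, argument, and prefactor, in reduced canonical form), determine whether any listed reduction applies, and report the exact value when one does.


Key observation: from the first term \frac{4}{9}: the ratio is unreduced: k^2 + 1 divides both sides (prefactor 4/9).
Consecutive-term ratio: r(k) = -\frac{1}{6} * (k-\frac{5}{2}) / [(k+1)] - rational; roots negated = parameters, x = -\frac{1}{6}, C = \frac{4}{9}.

This is \frac{4}{9} * 1F0(-\frac{5}{2}; -; -\frac{1}{6}) in reduced canonical form. Verdict: this is the I4 binomial reduction (the 1F0 binomial series: exponent 5/2, x = -\frac{1}{6}). Value: \frac{4}{9} \cdot \left(\frac{7}{6}\right)^{\frac{5}{2}}.


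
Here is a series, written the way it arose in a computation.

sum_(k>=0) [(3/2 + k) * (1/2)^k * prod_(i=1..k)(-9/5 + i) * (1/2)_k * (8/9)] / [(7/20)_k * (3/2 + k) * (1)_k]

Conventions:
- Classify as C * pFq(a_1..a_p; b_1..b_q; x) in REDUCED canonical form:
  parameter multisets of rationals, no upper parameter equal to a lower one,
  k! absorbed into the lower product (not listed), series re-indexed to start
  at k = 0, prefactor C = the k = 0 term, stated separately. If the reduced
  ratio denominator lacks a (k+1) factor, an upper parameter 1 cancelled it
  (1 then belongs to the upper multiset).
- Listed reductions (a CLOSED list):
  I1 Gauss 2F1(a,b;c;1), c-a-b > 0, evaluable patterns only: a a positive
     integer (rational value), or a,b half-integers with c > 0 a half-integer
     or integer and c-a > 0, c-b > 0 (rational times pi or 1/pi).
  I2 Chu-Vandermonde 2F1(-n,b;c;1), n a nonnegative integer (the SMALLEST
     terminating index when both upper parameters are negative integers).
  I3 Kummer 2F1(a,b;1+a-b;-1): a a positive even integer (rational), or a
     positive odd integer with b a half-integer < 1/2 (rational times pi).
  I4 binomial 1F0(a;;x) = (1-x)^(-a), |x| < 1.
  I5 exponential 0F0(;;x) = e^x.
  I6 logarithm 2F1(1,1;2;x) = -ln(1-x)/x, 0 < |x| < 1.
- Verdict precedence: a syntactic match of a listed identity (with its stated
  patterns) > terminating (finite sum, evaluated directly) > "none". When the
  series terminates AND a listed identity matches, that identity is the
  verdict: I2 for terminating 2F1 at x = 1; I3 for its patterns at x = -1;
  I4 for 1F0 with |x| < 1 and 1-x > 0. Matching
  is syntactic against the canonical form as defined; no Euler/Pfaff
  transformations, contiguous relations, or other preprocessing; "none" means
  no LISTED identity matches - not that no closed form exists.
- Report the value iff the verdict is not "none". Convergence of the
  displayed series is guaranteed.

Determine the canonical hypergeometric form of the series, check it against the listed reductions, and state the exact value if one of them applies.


Classification (C = 8/9): 2F1 with upper {-4/5, 1/2}, lower {7/20}, argument x = 1/2. Verdict: none - this 2F1 at x = 1/2 matches no listed pattern, and upper {-4/5, 1/2} holds no stopper.

Structural cue: t_0 being 8/9, (1)_k (C = 8/9, x = 1/2) is k! itself.
Term ratio: r(k) = (1/2) * (k-4/5) (k+1/2) / [(k+7/20) (k+1)] - rational; roots negated = parameters, x = (1/2), C = 8/9.
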